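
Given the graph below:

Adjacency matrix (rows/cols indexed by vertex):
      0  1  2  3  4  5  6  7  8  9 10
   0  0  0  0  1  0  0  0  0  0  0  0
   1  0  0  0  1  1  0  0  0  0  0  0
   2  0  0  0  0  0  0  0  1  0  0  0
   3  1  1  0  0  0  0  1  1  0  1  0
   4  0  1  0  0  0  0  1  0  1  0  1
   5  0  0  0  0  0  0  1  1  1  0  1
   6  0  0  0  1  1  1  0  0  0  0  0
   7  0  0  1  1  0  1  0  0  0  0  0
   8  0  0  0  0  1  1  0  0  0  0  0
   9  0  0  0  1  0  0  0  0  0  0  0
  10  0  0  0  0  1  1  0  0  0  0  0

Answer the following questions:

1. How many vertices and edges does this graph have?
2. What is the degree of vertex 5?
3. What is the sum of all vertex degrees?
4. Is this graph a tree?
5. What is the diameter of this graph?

Count: 11 vertices, 14 edges.
Vertex 5 has neighbors [6, 7, 8, 10], degree = 4.
Handshaking lemma: 2 * 14 = 28.
A tree on 11 vertices has 10 edges. This graph has 14 edges (4 extra). Not a tree.
Diameter (longest shortest path) = 4.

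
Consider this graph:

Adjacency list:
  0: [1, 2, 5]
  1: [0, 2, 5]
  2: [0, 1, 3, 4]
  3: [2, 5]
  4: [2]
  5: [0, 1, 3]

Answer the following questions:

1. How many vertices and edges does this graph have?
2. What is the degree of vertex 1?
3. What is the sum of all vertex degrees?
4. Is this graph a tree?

Count: 6 vertices, 8 edges.
Vertex 1 has neighbors [0, 2, 5], degree = 3.
Handshaking lemma: 2 * 8 = 16.
A tree on 6 vertices has 5 edges. This graph has 8 edges (3 extra). Not a tree.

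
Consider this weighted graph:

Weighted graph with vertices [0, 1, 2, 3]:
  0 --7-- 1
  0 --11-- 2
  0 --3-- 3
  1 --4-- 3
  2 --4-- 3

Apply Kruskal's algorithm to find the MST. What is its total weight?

Applying Kruskal's algorithm (sort edges by weight, add if no cycle):
  Add (0,3) w=3
  Add (1,3) w=4
  Add (2,3) w=4
  Skip (0,1) w=7 (creates cycle)
  Skip (0,2) w=11 (creates cycle)
MST weight = 11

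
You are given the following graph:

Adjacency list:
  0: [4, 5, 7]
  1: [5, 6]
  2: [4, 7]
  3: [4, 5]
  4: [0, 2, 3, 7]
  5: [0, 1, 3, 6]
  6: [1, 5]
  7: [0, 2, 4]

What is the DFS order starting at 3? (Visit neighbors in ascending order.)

DFS from vertex 3 (neighbors processed in ascending order):
Visit order: 3, 4, 0, 5, 1, 6, 7, 2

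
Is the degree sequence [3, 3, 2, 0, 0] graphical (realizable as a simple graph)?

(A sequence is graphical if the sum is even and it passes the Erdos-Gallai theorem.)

Sum of degrees = 8. Sum is even but fails Erdos-Gallai. The sequence is NOT graphical.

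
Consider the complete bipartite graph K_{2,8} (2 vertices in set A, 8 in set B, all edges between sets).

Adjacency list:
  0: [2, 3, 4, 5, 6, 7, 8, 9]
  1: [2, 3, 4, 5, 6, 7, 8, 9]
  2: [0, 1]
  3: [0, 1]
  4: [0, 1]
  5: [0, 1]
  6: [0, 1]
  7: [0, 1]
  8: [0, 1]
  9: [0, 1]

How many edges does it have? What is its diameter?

K_{2,8} has 2 * 8 = 16 edges.
Any vertex reaches any opposite-side vertex in 1 step; same-side vertices reach in 2 steps via any opposite-side vertex.
Diameter = 2.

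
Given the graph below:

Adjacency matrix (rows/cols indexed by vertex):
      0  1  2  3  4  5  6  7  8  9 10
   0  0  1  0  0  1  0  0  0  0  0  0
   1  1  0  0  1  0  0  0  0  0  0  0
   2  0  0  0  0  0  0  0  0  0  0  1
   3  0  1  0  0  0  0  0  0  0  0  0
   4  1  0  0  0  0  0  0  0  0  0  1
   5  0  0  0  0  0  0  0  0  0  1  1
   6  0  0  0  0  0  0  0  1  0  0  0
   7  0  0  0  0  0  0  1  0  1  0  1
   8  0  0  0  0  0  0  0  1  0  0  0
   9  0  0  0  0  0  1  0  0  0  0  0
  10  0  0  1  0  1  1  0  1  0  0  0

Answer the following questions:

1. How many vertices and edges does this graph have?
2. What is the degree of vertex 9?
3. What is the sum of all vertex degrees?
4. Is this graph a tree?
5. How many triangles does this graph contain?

Count: 11 vertices, 10 edges.
Vertex 9 has neighbors [5], degree = 1.
Handshaking lemma: 2 * 10 = 20.
A graph is a tree iff it is connected and has exactly n-1 edges. This graph is connected (all 11 vertices in one component) and has 11-1 = 10 edges. It is a tree.
Number of triangles = 0.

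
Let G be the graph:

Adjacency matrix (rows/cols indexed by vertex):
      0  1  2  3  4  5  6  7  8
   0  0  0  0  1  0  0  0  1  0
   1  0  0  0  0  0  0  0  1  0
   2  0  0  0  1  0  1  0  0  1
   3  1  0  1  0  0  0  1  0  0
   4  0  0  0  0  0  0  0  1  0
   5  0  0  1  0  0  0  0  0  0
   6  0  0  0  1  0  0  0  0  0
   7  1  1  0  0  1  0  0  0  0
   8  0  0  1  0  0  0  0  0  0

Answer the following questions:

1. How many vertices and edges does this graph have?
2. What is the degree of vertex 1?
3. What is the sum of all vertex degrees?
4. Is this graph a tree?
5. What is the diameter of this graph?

Count: 9 vertices, 8 edges.
Vertex 1 has neighbors [7], degree = 1.
Handshaking lemma: 2 * 8 = 16.
A graph is a tree iff it is connected and has exactly n-1 edges. This graph is connected (all 9 vertices in one component) and has 9-1 = 8 edges. It is a tree.
Diameter (longest shortest path) = 5.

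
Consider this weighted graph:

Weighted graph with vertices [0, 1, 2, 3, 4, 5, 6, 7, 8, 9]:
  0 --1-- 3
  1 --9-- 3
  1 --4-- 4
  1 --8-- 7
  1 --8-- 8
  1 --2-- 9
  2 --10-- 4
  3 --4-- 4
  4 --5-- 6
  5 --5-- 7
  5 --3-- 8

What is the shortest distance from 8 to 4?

Using Dijkstra's algorithm from vertex 8:
Shortest path: 8 -> 1 -> 4
Total weight: 8 + 4 = 12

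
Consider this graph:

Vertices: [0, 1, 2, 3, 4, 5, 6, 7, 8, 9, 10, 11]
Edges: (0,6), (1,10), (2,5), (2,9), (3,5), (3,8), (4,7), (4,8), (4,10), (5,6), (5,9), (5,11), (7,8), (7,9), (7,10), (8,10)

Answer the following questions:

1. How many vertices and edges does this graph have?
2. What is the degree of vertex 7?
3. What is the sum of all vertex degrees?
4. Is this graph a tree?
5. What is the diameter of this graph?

Count: 12 vertices, 16 edges.
Vertex 7 has neighbors [4, 8, 9, 10], degree = 4.
Handshaking lemma: 2 * 16 = 32.
A tree on 12 vertices has 11 edges. This graph has 16 edges (5 extra). Not a tree.
Diameter (longest shortest path) = 6.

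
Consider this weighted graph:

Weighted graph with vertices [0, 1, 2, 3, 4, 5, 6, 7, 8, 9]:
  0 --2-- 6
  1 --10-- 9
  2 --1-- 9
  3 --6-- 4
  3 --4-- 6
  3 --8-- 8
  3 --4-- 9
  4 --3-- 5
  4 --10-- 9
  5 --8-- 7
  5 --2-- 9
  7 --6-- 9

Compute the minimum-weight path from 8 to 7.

Using Dijkstra's algorithm from vertex 8:
Shortest path: 8 -> 3 -> 9 -> 7
Total weight: 8 + 4 + 6 = 18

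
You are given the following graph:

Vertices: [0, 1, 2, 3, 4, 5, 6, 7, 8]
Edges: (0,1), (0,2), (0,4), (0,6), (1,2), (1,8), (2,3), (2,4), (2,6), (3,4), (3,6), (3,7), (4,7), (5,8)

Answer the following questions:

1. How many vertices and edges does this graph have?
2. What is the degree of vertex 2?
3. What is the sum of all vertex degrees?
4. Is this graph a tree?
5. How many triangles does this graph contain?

Count: 9 vertices, 14 edges.
Vertex 2 has neighbors [0, 1, 3, 4, 6], degree = 5.
Handshaking lemma: 2 * 14 = 28.
A tree on 9 vertices has 8 edges. This graph has 14 edges (6 extra). Not a tree.
Number of triangles = 6.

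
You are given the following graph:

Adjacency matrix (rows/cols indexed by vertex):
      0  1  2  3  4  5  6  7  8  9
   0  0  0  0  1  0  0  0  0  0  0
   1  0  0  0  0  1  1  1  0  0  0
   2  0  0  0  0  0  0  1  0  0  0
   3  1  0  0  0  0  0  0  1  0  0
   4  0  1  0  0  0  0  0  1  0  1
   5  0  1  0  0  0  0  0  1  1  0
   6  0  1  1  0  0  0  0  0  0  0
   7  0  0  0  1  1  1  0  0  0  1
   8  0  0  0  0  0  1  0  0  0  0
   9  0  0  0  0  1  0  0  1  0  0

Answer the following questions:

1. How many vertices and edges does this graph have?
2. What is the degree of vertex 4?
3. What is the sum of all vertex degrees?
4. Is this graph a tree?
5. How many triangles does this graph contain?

Count: 10 vertices, 11 edges.
Vertex 4 has neighbors [1, 7, 9], degree = 3.
Handshaking lemma: 2 * 11 = 22.
A tree on 10 vertices has 9 edges. This graph has 11 edges (2 extra). Not a tree.
Number of triangles = 1.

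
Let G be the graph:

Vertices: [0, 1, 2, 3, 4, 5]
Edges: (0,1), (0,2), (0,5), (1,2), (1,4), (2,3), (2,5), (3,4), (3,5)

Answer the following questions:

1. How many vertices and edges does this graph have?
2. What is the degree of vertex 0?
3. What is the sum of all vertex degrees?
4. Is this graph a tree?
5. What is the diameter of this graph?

Count: 6 vertices, 9 edges.
Vertex 0 has neighbors [1, 2, 5], degree = 3.
Handshaking lemma: 2 * 9 = 18.
A tree on 6 vertices has 5 edges. This graph has 9 edges (4 extra). Not a tree.
Diameter (longest shortest path) = 2.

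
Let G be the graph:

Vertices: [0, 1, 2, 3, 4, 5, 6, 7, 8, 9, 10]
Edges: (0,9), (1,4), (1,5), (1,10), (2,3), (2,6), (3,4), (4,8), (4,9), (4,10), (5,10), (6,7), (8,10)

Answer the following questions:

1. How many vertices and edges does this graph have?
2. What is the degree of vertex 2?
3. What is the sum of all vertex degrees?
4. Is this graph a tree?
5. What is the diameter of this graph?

Count: 11 vertices, 13 edges.
Vertex 2 has neighbors [3, 6], degree = 2.
Handshaking lemma: 2 * 13 = 26.
A tree on 11 vertices has 10 edges. This graph has 13 edges (3 extra). Not a tree.
Diameter (longest shortest path) = 6.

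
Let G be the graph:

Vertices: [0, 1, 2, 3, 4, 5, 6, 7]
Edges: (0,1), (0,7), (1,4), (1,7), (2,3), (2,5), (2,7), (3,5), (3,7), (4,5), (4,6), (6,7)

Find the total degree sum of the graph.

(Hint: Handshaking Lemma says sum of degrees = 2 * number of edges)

Count edges: 12 edges.
By Handshaking Lemma: sum of degrees = 2 * 12 = 24.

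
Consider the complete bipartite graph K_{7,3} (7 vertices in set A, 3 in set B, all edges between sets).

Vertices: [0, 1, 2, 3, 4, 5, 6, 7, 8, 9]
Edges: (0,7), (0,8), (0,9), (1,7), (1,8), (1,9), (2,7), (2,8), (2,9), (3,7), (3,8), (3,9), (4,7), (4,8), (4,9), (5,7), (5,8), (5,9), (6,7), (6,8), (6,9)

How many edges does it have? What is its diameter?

K_{7,3} has 7 * 3 = 21 edges.
Any vertex reaches any opposite-side vertex in 1 step; same-side vertices reach in 2 steps via any opposite-side vertex.
Diameter = 2.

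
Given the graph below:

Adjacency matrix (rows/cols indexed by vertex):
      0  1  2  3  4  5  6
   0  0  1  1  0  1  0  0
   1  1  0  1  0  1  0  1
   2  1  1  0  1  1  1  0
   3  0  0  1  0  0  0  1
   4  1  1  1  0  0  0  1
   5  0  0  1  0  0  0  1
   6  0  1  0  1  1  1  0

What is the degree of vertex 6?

Vertex 6 has neighbors [1, 3, 4, 5], so deg(6) = 4.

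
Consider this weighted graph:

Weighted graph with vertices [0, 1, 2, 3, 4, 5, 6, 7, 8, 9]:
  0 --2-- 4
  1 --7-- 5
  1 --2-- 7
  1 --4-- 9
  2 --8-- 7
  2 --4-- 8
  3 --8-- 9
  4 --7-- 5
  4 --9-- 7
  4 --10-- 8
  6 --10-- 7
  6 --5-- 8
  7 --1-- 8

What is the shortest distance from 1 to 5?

Using Dijkstra's algorithm from vertex 1:
Shortest path: 1 -> 5
Total weight: 7 = 7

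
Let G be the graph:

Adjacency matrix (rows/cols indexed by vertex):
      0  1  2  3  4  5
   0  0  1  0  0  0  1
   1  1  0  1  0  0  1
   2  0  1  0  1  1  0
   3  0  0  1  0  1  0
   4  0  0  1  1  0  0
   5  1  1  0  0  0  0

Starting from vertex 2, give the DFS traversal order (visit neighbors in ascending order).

DFS from vertex 2 (neighbors processed in ascending order):
Visit order: 2, 1, 0, 5, 3, 4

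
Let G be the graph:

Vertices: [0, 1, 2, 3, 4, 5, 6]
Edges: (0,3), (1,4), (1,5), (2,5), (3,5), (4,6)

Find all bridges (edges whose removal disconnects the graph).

A bridge is an edge whose removal increases the number of connected components.
Bridges found: (0,3), (1,4), (1,5), (2,5), (3,5), (4,6)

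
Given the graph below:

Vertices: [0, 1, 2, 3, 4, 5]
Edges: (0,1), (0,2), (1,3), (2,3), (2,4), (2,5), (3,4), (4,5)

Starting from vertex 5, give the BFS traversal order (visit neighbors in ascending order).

BFS from vertex 5 (neighbors processed in ascending order):
Visit order: 5, 2, 4, 0, 3, 1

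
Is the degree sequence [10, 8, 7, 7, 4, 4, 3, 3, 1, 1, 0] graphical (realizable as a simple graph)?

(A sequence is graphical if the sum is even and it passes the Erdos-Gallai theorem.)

Sum of degrees = 48. Sum is even but fails Erdos-Gallai. The sequence is NOT graphical.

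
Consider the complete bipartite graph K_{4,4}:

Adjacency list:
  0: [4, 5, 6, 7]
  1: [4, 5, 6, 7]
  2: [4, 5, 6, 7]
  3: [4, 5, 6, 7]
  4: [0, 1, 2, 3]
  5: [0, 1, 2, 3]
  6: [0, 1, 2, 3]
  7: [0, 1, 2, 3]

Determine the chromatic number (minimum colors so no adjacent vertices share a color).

K_{4,4} is bipartite: vertices split into two independent sets of size 4 and 4.
Color one set 0, the other 1. No adjacent vertices share a color.
Chromatic number = 2.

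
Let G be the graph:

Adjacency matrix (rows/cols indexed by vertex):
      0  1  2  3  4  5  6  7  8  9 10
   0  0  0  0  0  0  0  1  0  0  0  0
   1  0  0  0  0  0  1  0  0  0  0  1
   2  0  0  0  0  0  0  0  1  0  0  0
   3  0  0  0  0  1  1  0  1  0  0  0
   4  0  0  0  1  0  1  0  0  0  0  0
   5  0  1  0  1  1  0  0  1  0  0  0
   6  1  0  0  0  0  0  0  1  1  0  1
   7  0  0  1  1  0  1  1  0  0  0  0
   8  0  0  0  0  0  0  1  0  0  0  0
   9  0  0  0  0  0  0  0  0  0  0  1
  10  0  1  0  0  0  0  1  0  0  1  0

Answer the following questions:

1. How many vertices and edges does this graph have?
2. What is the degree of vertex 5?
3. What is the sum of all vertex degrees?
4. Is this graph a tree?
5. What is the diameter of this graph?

Count: 11 vertices, 13 edges.
Vertex 5 has neighbors [1, 3, 4, 7], degree = 4.
Handshaking lemma: 2 * 13 = 26.
A tree on 11 vertices has 10 edges. This graph has 13 edges (3 extra). Not a tree.
Diameter (longest shortest path) = 4.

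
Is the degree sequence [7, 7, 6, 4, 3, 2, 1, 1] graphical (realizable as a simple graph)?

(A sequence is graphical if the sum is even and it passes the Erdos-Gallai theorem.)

Sum of degrees = 31. Sum is odd, so the sequence is NOT graphical.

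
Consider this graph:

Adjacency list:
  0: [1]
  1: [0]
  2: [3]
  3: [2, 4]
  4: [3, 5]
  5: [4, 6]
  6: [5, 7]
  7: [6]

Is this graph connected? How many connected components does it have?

Checking connectivity: the graph has 2 connected component(s).
Components: [[0, 1], [2, 3, 4, 5, 6, 7]]. The graph is NOT connected.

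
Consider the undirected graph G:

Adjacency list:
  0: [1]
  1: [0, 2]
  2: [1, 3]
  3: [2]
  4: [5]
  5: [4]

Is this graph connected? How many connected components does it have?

Checking connectivity: the graph has 2 connected component(s).
Components: [[0, 1, 2, 3], [4, 5]]. The graph is NOT connected.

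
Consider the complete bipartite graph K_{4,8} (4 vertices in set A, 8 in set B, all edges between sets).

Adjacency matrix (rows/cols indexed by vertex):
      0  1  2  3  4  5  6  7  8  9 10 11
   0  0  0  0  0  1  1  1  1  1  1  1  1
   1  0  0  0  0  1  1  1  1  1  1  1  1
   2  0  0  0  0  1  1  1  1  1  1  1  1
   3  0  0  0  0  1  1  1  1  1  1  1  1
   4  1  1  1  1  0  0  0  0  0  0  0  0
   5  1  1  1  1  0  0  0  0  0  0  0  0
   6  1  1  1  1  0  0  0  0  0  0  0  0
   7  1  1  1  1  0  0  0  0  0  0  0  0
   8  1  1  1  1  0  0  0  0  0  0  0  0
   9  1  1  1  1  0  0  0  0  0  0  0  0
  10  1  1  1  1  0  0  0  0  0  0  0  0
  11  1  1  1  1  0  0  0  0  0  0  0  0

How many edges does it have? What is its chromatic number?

K_{4,8} has 4 * 8 = 32 edges.
Bipartite graphs have chromatic number 2 (color each partition differently).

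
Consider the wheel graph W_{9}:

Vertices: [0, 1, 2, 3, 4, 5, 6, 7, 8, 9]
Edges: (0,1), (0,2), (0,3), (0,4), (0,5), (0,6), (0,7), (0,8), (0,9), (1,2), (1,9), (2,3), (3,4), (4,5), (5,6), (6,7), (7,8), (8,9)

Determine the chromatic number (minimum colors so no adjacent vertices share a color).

W_{9} = C_{9} plus a hub adjacent to every cycle vertex.
The outer cycle needs 3 colors (odd cycle); the hub is adjacent to all of them so needs a fresh color.
Chromatic number = 3 + 1 = 4.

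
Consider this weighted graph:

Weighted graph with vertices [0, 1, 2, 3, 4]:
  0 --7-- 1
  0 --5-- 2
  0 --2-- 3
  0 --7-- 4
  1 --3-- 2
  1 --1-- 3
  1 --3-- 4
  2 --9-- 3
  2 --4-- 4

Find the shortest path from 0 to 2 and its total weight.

Using Dijkstra's algorithm from vertex 0:
Shortest path: 0 -> 2
Total weight: 5 = 5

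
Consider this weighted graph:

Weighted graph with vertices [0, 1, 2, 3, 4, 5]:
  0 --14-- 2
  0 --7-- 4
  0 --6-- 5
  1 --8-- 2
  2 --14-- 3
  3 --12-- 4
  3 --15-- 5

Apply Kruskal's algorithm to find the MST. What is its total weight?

Applying Kruskal's algorithm (sort edges by weight, add if no cycle):
  Add (0,5) w=6
  Add (0,4) w=7
  Add (1,2) w=8
  Add (3,4) w=12
  Add (0,2) w=14
  Skip (2,3) w=14 (creates cycle)
  Skip (3,5) w=15 (creates cycle)
MST weight = 47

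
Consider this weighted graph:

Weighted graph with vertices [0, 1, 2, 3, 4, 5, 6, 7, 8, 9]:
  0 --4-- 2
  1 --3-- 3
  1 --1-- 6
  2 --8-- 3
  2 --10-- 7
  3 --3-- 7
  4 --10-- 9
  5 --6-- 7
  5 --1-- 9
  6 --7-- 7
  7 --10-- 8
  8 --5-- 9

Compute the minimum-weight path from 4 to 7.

Using Dijkstra's algorithm from vertex 4:
Shortest path: 4 -> 9 -> 5 -> 7
Total weight: 10 + 1 + 6 = 17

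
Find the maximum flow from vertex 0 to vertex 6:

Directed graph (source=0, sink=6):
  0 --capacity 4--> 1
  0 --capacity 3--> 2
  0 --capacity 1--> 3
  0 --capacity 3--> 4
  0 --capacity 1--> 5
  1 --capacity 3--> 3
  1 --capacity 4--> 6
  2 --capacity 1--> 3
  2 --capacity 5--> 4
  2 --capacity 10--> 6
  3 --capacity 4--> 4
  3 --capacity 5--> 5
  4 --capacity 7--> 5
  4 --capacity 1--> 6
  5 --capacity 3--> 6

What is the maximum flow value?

Computing max flow:
  Flow on (0->1): 4/4
  Flow on (0->2): 3/3
  Flow on (0->3): 1/1
  Flow on (0->4): 2/3
  Flow on (0->5): 1/1
  Flow on (1->6): 4/4
  Flow on (2->6): 3/10
  Flow on (3->4): 1/4
  Flow on (4->5): 2/7
  Flow on (4->6): 1/1
  Flow on (5->6): 3/3
Maximum flow = 11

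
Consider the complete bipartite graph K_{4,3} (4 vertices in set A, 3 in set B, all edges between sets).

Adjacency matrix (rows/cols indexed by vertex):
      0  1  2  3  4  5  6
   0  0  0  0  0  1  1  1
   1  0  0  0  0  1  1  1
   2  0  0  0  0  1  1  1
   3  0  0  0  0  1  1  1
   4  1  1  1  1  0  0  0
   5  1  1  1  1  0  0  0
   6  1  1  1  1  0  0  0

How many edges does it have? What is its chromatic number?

K_{4,3} has 4 * 3 = 12 edges.
Bipartite graphs have chromatic number 2 (color each partition differently).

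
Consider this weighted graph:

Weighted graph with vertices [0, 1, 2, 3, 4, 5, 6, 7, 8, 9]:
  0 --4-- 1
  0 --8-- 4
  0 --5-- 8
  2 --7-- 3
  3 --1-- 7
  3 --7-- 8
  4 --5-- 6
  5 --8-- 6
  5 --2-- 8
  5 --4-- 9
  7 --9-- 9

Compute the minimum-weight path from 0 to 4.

Using Dijkstra's algorithm from vertex 0:
Shortest path: 0 -> 4
Total weight: 8 = 8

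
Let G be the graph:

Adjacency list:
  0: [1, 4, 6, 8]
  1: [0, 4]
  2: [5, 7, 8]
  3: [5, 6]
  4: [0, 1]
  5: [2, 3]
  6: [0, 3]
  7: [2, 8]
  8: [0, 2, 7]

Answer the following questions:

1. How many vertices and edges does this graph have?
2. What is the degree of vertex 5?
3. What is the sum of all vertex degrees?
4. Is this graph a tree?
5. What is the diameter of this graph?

Count: 9 vertices, 11 edges.
Vertex 5 has neighbors [2, 3], degree = 2.
Handshaking lemma: 2 * 11 = 22.
A tree on 9 vertices has 8 edges. This graph has 11 edges (3 extra). Not a tree.
Diameter (longest shortest path) = 4.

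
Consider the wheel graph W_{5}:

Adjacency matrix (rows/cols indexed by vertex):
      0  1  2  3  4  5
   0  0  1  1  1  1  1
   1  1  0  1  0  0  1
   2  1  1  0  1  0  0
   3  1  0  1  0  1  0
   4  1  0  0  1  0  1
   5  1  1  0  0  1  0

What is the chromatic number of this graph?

W_{5} = C_{5} plus a hub adjacent to every cycle vertex.
The outer cycle needs 3 colors (odd cycle); the hub is adjacent to all of them so needs a fresh color.
Chromatic number = 3 + 1 = 4.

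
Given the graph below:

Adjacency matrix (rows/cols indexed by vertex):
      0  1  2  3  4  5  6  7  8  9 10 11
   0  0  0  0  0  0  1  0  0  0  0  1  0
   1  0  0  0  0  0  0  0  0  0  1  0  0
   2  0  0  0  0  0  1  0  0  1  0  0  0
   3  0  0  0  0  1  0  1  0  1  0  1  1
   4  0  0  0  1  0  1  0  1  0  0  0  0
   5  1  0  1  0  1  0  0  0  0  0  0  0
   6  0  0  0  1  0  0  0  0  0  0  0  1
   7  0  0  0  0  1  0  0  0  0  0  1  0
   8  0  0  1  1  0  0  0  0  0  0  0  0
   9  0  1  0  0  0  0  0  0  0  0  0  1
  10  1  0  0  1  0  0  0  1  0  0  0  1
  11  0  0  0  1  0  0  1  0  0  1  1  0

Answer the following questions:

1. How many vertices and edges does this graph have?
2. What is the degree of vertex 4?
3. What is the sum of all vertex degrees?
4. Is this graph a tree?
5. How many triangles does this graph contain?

Count: 12 vertices, 16 edges.
Vertex 4 has neighbors [3, 5, 7], degree = 3.
Handshaking lemma: 2 * 16 = 32.
A tree on 12 vertices has 11 edges. This graph has 16 edges (5 extra). Not a tree.
Number of triangles = 2.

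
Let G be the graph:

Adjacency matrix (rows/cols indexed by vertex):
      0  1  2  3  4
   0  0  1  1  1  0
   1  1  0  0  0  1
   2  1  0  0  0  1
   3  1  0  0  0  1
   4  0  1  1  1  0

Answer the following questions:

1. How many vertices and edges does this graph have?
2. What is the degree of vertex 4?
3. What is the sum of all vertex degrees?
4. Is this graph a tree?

Count: 5 vertices, 6 edges.
Vertex 4 has neighbors [1, 2, 3], degree = 3.
Handshaking lemma: 2 * 6 = 12.
A tree on 5 vertices has 4 edges. This graph has 6 edges (2 extra). Not a tree.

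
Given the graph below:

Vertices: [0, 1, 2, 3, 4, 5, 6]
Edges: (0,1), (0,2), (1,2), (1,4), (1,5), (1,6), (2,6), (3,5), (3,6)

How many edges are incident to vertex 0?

Vertex 0 has neighbors [1, 2], so deg(0) = 2.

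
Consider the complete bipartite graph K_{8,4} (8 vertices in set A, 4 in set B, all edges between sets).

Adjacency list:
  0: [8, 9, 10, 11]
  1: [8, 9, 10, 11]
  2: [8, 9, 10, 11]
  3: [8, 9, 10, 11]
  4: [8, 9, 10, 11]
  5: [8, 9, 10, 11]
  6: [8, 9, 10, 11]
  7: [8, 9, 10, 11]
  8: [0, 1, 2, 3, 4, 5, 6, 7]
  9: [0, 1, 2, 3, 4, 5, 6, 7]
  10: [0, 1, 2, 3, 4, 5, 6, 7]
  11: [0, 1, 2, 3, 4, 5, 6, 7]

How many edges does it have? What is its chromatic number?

K_{8,4} has 8 * 4 = 32 edges.
Bipartite graphs have chromatic number 2 (color each partition differently).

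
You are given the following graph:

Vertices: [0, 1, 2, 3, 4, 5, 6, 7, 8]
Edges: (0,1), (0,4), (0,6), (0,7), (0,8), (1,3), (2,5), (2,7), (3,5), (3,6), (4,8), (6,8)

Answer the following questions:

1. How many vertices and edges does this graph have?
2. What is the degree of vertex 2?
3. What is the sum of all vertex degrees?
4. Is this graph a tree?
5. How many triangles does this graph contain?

Count: 9 vertices, 12 edges.
Vertex 2 has neighbors [5, 7], degree = 2.
Handshaking lemma: 2 * 12 = 24.
A tree on 9 vertices has 8 edges. This graph has 12 edges (4 extra). Not a tree.
Number of triangles = 2.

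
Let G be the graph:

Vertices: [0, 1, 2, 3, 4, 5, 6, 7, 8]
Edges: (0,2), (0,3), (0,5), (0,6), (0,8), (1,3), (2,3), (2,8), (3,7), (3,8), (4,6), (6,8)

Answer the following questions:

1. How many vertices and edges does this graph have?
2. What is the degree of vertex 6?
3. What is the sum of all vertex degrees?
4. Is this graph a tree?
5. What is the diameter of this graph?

Count: 9 vertices, 12 edges.
Vertex 6 has neighbors [0, 4, 8], degree = 3.
Handshaking lemma: 2 * 12 = 24.
A tree on 9 vertices has 8 edges. This graph has 12 edges (4 extra). Not a tree.
Diameter (longest shortest path) = 4.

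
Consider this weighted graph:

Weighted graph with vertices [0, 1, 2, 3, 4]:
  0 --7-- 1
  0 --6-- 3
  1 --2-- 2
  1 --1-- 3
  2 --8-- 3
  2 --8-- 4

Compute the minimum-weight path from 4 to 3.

Using Dijkstra's algorithm from vertex 4:
Shortest path: 4 -> 2 -> 1 -> 3
Total weight: 8 + 2 + 1 = 11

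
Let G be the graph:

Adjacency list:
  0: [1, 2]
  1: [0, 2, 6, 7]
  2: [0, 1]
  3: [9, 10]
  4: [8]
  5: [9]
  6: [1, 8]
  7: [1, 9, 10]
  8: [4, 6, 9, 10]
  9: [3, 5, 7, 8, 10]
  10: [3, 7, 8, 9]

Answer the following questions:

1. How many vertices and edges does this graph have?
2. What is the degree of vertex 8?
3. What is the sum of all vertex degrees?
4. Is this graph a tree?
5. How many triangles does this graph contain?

Count: 11 vertices, 15 edges.
Vertex 8 has neighbors [4, 6, 9, 10], degree = 4.
Handshaking lemma: 2 * 15 = 30.
A tree on 11 vertices has 10 edges. This graph has 15 edges (5 extra). Not a tree.
Number of triangles = 4.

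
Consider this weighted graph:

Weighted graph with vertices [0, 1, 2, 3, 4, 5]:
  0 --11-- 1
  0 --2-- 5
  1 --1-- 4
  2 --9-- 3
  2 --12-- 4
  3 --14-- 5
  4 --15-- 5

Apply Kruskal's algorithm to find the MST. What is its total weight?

Applying Kruskal's algorithm (sort edges by weight, add if no cycle):
  Add (1,4) w=1
  Add (0,5) w=2
  Add (2,3) w=9
  Add (0,1) w=11
  Add (2,4) w=12
  Skip (3,5) w=14 (creates cycle)
  Skip (4,5) w=15 (creates cycle)
MST weight = 35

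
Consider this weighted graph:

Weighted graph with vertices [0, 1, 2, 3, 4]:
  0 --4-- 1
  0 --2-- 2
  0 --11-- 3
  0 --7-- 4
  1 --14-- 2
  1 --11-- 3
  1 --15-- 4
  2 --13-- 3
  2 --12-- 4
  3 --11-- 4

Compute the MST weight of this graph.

Applying Kruskal's algorithm (sort edges by weight, add if no cycle):
  Add (0,2) w=2
  Add (0,1) w=4
  Add (0,4) w=7
  Add (0,3) w=11
  Skip (1,3) w=11 (creates cycle)
  Skip (3,4) w=11 (creates cycle)
  Skip (2,4) w=12 (creates cycle)
  Skip (2,3) w=13 (creates cycle)
  Skip (1,2) w=14 (creates cycle)
  Skip (1,4) w=15 (creates cycle)
MST weight = 24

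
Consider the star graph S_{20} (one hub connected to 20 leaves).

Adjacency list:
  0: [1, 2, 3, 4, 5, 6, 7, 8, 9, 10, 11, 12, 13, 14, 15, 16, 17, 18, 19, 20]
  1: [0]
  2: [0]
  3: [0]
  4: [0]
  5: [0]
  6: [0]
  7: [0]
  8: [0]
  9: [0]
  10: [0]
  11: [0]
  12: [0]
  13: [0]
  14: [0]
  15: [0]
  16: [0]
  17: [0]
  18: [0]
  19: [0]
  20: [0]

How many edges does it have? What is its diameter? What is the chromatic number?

Star graph S_{20}: the hub connects to all 20 leaves.
Edges = 20.
Diameter = 2 (any leaf to hub is 1, leaf to leaf through hub is 2).
Star graphs are bipartite (hub vs leaves), so chromatic number = 2.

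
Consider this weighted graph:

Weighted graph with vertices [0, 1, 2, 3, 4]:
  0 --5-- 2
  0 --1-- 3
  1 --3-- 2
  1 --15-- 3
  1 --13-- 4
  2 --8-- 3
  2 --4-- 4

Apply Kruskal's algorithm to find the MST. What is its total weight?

Applying Kruskal's algorithm (sort edges by weight, add if no cycle):
  Add (0,3) w=1
  Add (1,2) w=3
  Add (2,4) w=4
  Add (0,2) w=5
  Skip (2,3) w=8 (creates cycle)
  Skip (1,4) w=13 (creates cycle)
  Skip (1,3) w=15 (creates cycle)
MST weight = 13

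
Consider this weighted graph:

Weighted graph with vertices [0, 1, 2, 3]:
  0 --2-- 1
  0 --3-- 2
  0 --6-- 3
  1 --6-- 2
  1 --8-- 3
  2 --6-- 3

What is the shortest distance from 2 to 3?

Using Dijkstra's algorithm from vertex 2:
Shortest path: 2 -> 3
Total weight: 6 = 6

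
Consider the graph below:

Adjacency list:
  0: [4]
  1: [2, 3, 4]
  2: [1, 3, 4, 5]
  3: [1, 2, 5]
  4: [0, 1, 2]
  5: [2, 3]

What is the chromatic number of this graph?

The graph has a maximum clique of size 3 (lower bound on chromatic number).
A valid 3-coloring: {0: 0, 1: 1, 2: 0, 3: 2, 4: 2, 5: 1}.
Chromatic number = 3.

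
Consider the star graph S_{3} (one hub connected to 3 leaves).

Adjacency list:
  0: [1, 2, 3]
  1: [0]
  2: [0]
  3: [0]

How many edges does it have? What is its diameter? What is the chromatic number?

Star graph S_{3}: the hub connects to all 3 leaves.
Edges = 3.
Diameter = 2 (any leaf to hub is 1, leaf to leaf through hub is 2).
Star graphs are bipartite (hub vs leaves), so chromatic number = 2.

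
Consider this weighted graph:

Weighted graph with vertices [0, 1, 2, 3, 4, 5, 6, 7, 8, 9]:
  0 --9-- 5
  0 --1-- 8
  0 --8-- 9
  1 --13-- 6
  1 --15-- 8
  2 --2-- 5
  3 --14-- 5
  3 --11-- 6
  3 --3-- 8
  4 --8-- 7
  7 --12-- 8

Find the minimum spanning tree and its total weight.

Applying Kruskal's algorithm (sort edges by weight, add if no cycle):
  Add (0,8) w=1
  Add (2,5) w=2
  Add (3,8) w=3
  Add (0,9) w=8
  Add (4,7) w=8
  Add (0,5) w=9
  Add (3,6) w=11
  Add (7,8) w=12
  Add (1,6) w=13
  Skip (3,5) w=14 (creates cycle)
  Skip (1,8) w=15 (creates cycle)
MST weight = 67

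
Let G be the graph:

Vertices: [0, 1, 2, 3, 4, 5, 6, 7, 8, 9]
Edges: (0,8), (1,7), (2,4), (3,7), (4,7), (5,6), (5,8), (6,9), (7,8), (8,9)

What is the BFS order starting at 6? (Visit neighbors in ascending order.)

BFS from vertex 6 (neighbors processed in ascending order):
Visit order: 6, 5, 9, 8, 0, 7, 1, 3, 4, 2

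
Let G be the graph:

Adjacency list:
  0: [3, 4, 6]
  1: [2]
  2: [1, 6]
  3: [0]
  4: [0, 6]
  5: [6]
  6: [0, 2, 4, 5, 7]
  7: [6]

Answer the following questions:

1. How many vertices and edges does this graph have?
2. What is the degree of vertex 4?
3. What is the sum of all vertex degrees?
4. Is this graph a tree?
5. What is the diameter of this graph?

Count: 8 vertices, 8 edges.
Vertex 4 has neighbors [0, 6], degree = 2.
Handshaking lemma: 2 * 8 = 16.
A tree on 8 vertices has 7 edges. This graph has 8 edges (1 extra). Not a tree.
Diameter (longest shortest path) = 4.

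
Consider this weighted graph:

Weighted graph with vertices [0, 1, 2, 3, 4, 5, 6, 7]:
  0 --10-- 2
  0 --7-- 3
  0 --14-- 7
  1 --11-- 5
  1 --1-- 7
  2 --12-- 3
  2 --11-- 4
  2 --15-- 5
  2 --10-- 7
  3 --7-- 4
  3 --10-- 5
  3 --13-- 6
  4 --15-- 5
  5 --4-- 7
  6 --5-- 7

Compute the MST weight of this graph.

Applying Kruskal's algorithm (sort edges by weight, add if no cycle):
  Add (1,7) w=1
  Add (5,7) w=4
  Add (6,7) w=5
  Add (0,3) w=7
  Add (3,4) w=7
  Add (0,2) w=10
  Add (2,7) w=10
  Skip (3,5) w=10 (creates cycle)
  Skip (1,5) w=11 (creates cycle)
  Skip (2,4) w=11 (creates cycle)
  Skip (2,3) w=12 (creates cycle)
  Skip (3,6) w=13 (creates cycle)
  Skip (0,7) w=14 (creates cycle)
  Skip (2,5) w=15 (creates cycle)
  Skip (4,5) w=15 (creates cycle)
MST weight = 44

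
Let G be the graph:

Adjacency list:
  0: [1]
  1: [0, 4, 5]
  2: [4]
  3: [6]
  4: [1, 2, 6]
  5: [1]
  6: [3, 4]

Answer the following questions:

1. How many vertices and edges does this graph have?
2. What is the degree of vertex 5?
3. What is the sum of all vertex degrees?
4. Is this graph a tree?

Count: 7 vertices, 6 edges.
Vertex 5 has neighbors [1], degree = 1.
Handshaking lemma: 2 * 6 = 12.
A graph is a tree iff it is connected and has exactly n-1 edges. This graph is connected (all 7 vertices in one component) and has 7-1 = 6 edges. It is a tree.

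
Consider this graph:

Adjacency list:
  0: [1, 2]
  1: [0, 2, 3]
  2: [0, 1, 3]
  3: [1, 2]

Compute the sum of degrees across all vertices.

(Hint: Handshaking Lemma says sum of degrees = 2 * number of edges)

Count edges: 5 edges.
By Handshaking Lemma: sum of degrees = 2 * 5 = 10.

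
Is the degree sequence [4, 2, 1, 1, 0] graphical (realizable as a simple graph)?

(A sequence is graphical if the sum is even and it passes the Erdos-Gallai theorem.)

Sum of degrees = 8. Sum is even but fails Erdos-Gallai. The sequence is NOT graphical.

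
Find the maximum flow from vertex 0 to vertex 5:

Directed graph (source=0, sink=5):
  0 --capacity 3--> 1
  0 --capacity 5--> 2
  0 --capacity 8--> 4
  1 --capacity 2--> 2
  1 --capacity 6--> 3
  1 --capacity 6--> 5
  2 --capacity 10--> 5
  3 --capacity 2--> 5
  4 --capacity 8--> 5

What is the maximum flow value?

Computing max flow:
  Flow on (0->1): 3/3
  Flow on (0->2): 5/5
  Flow on (0->4): 8/8
  Flow on (1->5): 3/6
  Flow on (2->5): 5/10
  Flow on (4->5): 8/8
Maximum flow = 16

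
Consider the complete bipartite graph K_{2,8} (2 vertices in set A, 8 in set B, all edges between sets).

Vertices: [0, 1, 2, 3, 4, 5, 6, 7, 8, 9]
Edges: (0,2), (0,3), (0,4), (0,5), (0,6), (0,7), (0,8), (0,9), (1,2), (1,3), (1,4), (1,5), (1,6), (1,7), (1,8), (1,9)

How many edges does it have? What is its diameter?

K_{2,8} has 2 * 8 = 16 edges.
Any vertex reaches any opposite-side vertex in 1 step; same-side vertices reach in 2 steps via any opposite-side vertex.
Diameter = 2.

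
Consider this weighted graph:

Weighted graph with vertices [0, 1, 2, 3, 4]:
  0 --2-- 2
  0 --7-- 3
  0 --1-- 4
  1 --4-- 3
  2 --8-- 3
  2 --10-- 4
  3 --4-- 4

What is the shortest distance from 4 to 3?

Using Dijkstra's algorithm from vertex 4:
Shortest path: 4 -> 3
Total weight: 4 = 4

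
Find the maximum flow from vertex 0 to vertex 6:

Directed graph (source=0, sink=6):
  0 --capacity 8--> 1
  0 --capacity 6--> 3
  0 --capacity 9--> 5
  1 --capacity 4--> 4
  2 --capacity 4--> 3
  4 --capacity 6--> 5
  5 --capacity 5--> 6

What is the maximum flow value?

Computing max flow:
  Flow on (0->1): 4/8
  Flow on (0->5): 1/9
  Flow on (1->4): 4/4
  Flow on (4->5): 4/6
  Flow on (5->6): 5/5
Maximum flow = 5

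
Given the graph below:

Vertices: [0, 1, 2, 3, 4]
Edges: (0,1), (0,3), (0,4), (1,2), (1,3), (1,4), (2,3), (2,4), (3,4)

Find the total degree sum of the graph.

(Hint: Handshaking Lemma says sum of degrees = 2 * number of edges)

Count edges: 9 edges.
By Handshaking Lemma: sum of degrees = 2 * 9 = 18.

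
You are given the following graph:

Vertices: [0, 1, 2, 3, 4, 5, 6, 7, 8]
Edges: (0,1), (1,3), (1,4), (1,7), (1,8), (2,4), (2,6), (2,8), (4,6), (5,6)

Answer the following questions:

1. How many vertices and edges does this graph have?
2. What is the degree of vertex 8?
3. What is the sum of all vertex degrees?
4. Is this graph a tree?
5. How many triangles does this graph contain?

Count: 9 vertices, 10 edges.
Vertex 8 has neighbors [1, 2], degree = 2.
Handshaking lemma: 2 * 10 = 20.
A tree on 9 vertices has 8 edges. This graph has 10 edges (2 extra). Not a tree.
Number of triangles = 1.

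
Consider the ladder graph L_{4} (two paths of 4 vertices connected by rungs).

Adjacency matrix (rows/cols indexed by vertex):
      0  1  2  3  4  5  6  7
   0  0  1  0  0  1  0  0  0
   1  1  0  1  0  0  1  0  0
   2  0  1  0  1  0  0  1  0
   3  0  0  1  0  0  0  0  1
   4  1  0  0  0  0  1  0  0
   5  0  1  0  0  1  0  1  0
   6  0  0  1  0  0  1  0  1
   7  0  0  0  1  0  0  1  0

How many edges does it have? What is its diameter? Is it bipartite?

Ladder graph L_{4}: 4 rungs + 2 * (4-1) path edges = 4 + 6 = 10 edges.
Diameter = 4.
Ladder graphs are bipartite (alternating coloring along each path).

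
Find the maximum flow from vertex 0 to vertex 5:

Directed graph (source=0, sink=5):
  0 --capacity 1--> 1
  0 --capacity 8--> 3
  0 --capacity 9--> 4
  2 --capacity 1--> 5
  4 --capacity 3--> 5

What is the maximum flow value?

Computing max flow:
  Flow on (0->4): 3/9
  Flow on (4->5): 3/3
Maximum flow = 3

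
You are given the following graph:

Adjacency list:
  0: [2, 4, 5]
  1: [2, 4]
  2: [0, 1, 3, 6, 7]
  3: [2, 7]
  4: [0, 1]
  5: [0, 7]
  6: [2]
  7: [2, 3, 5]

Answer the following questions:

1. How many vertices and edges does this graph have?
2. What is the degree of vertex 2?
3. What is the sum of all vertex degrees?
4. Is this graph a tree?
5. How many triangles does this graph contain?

Count: 8 vertices, 10 edges.
Vertex 2 has neighbors [0, 1, 3, 6, 7], degree = 5.
Handshaking lemma: 2 * 10 = 20.
A tree on 8 vertices has 7 edges. This graph has 10 edges (3 extra). Not a tree.
Number of triangles = 1.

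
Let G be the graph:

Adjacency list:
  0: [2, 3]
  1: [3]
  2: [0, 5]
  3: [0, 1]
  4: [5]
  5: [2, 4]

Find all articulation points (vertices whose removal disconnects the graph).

An articulation point is a vertex whose removal disconnects the graph.
Articulation points: [0, 2, 3, 5]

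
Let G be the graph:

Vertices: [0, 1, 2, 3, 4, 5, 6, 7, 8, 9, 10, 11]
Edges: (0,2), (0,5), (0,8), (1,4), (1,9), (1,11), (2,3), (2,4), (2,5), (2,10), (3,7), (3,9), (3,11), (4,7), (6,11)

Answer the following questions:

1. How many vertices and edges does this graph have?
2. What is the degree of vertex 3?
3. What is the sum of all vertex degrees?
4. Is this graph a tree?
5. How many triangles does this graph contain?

Count: 12 vertices, 15 edges.
Vertex 3 has neighbors [2, 7, 9, 11], degree = 4.
Handshaking lemma: 2 * 15 = 30.
A tree on 12 vertices has 11 edges. This graph has 15 edges (4 extra). Not a tree.
Number of triangles = 1.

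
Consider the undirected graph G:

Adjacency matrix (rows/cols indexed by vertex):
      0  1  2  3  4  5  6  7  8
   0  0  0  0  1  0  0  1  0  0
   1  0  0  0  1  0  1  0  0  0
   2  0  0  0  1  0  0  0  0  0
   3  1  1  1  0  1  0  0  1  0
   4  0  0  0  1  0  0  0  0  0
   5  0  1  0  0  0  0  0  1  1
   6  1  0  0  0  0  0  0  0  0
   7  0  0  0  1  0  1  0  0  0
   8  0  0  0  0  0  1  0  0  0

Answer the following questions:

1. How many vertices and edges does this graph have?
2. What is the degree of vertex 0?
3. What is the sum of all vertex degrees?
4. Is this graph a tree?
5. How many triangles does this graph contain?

Count: 9 vertices, 9 edges.
Vertex 0 has neighbors [3, 6], degree = 2.
Handshaking lemma: 2 * 9 = 18.
A tree on 9 vertices has 8 edges. This graph has 9 edges (1 extra). Not a tree.
Number of triangles = 0.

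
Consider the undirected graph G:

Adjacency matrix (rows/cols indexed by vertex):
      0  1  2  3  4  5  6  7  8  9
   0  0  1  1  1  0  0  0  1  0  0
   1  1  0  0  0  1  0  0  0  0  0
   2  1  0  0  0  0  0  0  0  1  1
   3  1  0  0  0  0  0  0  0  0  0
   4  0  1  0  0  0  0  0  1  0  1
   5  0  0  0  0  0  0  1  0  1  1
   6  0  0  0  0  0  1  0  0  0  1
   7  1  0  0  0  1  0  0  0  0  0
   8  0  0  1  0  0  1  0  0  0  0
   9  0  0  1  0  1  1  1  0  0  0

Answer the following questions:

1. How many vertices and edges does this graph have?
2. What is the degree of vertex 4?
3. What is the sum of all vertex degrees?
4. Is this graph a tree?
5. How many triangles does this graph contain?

Count: 10 vertices, 13 edges.
Vertex 4 has neighbors [1, 7, 9], degree = 3.
Handshaking lemma: 2 * 13 = 26.
A tree on 10 vertices has 9 edges. This graph has 13 edges (4 extra). Not a tree.
Number of triangles = 1.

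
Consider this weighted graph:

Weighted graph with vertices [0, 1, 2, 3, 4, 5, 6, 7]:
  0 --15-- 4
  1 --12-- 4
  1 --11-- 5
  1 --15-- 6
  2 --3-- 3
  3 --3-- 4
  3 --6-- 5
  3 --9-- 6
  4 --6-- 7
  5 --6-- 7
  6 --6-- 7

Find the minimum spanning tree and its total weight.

Applying Kruskal's algorithm (sort edges by weight, add if no cycle):
  Add (2,3) w=3
  Add (3,4) w=3
  Add (3,5) w=6
  Add (4,7) w=6
  Skip (5,7) w=6 (creates cycle)
  Add (6,7) w=6
  Skip (3,6) w=9 (creates cycle)
  Add (1,5) w=11
  Skip (1,4) w=12 (creates cycle)
  Add (0,4) w=15
  Skip (1,6) w=15 (creates cycle)
MST weight = 50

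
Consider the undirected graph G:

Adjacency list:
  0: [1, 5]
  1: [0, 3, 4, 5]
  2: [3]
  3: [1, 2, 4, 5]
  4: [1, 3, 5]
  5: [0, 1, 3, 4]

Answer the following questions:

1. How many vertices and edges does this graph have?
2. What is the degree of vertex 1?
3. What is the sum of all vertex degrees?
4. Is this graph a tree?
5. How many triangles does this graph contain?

Count: 6 vertices, 9 edges.
Vertex 1 has neighbors [0, 3, 4, 5], degree = 4.
Handshaking lemma: 2 * 9 = 18.
A tree on 6 vertices has 5 edges. This graph has 9 edges (4 extra). Not a tree.
Number of triangles = 5.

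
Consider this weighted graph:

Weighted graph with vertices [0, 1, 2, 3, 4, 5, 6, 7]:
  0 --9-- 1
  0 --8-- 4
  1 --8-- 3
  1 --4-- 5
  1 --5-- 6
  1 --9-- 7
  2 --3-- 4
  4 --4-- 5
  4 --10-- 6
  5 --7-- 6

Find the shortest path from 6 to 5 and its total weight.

Using Dijkstra's algorithm from vertex 6:
Shortest path: 6 -> 5
Total weight: 7 = 7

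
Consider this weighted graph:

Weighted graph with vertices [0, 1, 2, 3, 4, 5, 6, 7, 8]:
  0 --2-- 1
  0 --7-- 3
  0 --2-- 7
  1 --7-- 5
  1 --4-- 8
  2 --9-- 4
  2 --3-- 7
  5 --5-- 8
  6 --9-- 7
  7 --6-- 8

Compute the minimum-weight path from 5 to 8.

Using Dijkstra's algorithm from vertex 5:
Shortest path: 5 -> 8
Total weight: 5 = 5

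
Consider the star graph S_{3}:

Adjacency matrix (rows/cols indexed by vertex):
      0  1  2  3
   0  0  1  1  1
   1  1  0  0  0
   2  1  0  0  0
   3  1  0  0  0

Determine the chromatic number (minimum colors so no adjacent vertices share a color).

S_{3} has one hub adjacent to 3 leaves; leaves are pairwise non-adjacent.
Color the hub 0 and every leaf 1.
Chromatic number = 2.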